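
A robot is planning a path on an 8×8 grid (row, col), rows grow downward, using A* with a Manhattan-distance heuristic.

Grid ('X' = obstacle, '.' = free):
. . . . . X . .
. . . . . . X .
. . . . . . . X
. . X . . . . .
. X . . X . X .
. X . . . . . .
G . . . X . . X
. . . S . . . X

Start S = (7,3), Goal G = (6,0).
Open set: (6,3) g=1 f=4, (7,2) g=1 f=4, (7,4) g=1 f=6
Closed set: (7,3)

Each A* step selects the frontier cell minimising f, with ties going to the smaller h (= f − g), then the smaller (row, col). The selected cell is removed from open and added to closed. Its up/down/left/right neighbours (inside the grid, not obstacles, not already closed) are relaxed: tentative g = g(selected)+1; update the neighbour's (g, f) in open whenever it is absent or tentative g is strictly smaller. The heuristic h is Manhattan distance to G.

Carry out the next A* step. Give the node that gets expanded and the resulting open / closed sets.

step 1: expand (6,3) (f=4, h=3) → closed; open now [(5,3) g=2 f=6, (6,2) g=2 f=4, (7,2) g=1 f=4, (7,4) g=1 f=6]

expanded=(6,3); open=[(5,3) g=2 f=6, (6,2) g=2 f=4, (7,2) g=1 f=4, (7,4) g=1 f=6]; closed=[(6,3), (7,3)]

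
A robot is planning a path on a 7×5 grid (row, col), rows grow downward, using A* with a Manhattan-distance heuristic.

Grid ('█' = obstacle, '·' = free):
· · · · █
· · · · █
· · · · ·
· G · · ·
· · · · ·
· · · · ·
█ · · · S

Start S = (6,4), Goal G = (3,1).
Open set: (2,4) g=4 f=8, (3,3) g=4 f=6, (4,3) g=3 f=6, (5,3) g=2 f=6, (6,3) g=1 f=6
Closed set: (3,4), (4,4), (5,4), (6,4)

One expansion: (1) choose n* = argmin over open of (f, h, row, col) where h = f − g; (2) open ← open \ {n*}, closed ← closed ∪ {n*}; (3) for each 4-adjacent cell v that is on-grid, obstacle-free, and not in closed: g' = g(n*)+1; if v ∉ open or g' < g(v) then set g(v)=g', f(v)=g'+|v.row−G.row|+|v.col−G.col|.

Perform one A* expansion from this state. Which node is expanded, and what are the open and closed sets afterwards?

step 1: expand (3,3) (f=6, h=2) → closed; open now [(2,3) g=5 f=8, (2,4) g=4 f=8, (3,2) g=5 f=6, (4,3) g=3 f=6, (5,3) g=2 f=6, (6,3) g=1 f=6]

expanded=(3,3); open=[(2,3) g=5 f=8, (2,4) g=4 f=8, (3,2) g=5 f=6, (4,3) g=3 f=6, (5,3) g=2 f=6, (6,3) g=1 f=6]; closed=[(3,3), (3,4), (4,4), (5,4), (6,4)]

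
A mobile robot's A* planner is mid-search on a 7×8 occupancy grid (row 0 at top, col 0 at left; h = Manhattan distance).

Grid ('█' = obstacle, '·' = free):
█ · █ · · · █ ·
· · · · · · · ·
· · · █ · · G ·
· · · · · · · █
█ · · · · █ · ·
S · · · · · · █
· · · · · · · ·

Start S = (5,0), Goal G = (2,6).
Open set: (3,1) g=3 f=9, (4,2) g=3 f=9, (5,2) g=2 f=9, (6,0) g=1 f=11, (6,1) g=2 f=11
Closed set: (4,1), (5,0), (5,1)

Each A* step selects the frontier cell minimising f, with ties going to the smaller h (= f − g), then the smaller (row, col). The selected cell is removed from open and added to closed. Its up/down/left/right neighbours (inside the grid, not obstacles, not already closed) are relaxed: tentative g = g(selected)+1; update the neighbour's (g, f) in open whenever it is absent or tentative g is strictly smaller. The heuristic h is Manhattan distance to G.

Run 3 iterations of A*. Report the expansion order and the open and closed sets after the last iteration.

order=[(3,1) → (2,1) → (2,2)]; open=[(1,1) g=5 f=11, (1,2) g=6 f=11, (2,0) g=5 f=11, (3,0) g=4 f=11, (3,2) g=4 f=9, (4,2) g=3 f=9, (5,2) g=2 f=9, (6,0) g=1 f=11, (6,1) g=2 f=11]; closed=[(2,1), (2,2), (3,1), (4,1), (5,0), (5,1)]

step 1: expand (3,1) (f=9, h=6) → closed; open now [(2,1) g=4 f=9, (3,0) g=4 f=11, (3,2) g=4 f=9, (4,2) g=3 f=9, (5,2) g=2 f=9, (6,0) g=1 f=11, (6,1) g=2 f=11]
step 2: expand (2,1) (f=9, h=5) → closed; open now [(1,1) g=5 f=11, (2,0) g=5 f=11, (2,2) g=5 f=9, (3,0) g=4 f=11, (3,2) g=4 f=9, (4,2) g=3 f=9, (5,2) g=2 f=9, (6,0) g=1 f=11, (6,1) g=2 f=11]
step 3: expand (2,2) (f=9, h=4) → closed; open now [(1,1) g=5 f=11, (1,2) g=6 f=11, (2,0) g=5 f=11, (3,0) g=4 f=11, (3,2) g=4 f=9, (4,2) g=3 f=9, (5,2) g=2 f=9, (6,0) g=1 f=11, (6,1) g=2 f=11]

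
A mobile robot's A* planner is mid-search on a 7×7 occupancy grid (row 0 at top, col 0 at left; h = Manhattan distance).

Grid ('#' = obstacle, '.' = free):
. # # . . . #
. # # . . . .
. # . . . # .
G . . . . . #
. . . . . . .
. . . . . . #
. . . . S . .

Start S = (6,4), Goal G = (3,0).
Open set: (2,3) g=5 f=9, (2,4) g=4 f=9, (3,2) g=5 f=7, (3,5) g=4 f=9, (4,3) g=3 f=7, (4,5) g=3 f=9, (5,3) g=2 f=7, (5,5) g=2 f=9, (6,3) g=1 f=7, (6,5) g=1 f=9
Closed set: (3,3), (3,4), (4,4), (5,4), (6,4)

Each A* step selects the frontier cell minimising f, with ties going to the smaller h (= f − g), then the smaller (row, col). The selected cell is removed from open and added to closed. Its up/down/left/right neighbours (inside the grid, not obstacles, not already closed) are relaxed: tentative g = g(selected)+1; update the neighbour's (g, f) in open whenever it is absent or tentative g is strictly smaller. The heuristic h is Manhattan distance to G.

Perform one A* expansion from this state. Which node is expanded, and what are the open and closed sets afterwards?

step 1: expand (3,2) (f=7, h=2) → closed; open now [(2,2) g=6 f=9, (2,3) g=5 f=9, (2,4) g=4 f=9, (3,1) g=6 f=7, (3,5) g=4 f=9, (4,2) g=6 f=9, (4,3) g=3 f=7, (4,5) g=3 f=9, (5,3) g=2 f=7, (5,5) g=2 f=9, (6,3) g=1 f=7, (6,5) g=1 f=9]

expanded=(3,2); open=[(2,2) g=6 f=9, (2,3) g=5 f=9, (2,4) g=4 f=9, (3,1) g=6 f=7, (3,5) g=4 f=9, (4,2) g=6 f=9, (4,3) g=3 f=7, (4,5) g=3 f=9, (5,3) g=2 f=7, (5,5) g=2 f=9, (6,3) g=1 f=7, (6,5) g=1 f=9]; closed=[(3,2), (3,3), (3,4), (4,4), (5,4), (6,4)]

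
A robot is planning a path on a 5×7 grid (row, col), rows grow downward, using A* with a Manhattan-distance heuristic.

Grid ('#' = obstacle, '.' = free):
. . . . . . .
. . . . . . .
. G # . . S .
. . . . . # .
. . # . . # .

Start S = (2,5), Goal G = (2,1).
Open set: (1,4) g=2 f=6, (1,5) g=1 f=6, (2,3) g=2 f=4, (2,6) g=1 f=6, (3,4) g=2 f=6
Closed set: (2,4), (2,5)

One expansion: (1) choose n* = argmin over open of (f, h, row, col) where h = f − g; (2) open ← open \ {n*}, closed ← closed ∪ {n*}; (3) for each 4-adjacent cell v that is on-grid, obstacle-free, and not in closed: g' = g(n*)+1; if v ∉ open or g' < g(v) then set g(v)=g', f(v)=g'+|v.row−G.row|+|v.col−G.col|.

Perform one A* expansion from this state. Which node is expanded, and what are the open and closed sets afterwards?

expanded=(2,3); open=[(1,3) g=3 f=6, (1,4) g=2 f=6, (1,5) g=1 f=6, (2,6) g=1 f=6, (3,3) g=3 f=6, (3,4) g=2 f=6]; closed=[(2,3), (2,4), (2,5)]

step 1: expand (2,3) (f=4, h=2) → closed; open now [(1,3) g=3 f=6, (1,4) g=2 f=6, (1,5) g=1 f=6, (2,6) g=1 f=6, (3,3) g=3 f=6, (3,4) g=2 f=6]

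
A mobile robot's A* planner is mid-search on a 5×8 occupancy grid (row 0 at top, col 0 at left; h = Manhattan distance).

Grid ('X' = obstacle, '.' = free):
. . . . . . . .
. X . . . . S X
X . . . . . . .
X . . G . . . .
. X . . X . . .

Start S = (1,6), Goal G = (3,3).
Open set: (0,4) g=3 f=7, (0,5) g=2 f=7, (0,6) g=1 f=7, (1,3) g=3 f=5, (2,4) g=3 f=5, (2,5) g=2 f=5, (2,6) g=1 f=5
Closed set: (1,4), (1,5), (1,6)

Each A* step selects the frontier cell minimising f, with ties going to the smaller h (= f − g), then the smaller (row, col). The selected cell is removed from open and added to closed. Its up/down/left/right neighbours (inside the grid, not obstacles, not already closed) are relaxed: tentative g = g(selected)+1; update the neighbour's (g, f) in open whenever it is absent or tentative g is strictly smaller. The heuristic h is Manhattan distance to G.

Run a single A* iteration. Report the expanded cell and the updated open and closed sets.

step 1: expand (1,3) (f=5, h=2) → closed; open now [(0,3) g=4 f=7, (0,4) g=3 f=7, (0,5) g=2 f=7, (0,6) g=1 f=7, (1,2) g=4 f=7, (2,3) g=4 f=5, (2,4) g=3 f=5, (2,5) g=2 f=5, (2,6) g=1 f=5]

expanded=(1,3); open=[(0,3) g=4 f=7, (0,4) g=3 f=7, (0,5) g=2 f=7, (0,6) g=1 f=7, (1,2) g=4 f=7, (2,3) g=4 f=5, (2,4) g=3 f=5, (2,5) g=2 f=5, (2,6) g=1 f=5]; closed=[(1,3), (1,4), (1,5), (1,6)]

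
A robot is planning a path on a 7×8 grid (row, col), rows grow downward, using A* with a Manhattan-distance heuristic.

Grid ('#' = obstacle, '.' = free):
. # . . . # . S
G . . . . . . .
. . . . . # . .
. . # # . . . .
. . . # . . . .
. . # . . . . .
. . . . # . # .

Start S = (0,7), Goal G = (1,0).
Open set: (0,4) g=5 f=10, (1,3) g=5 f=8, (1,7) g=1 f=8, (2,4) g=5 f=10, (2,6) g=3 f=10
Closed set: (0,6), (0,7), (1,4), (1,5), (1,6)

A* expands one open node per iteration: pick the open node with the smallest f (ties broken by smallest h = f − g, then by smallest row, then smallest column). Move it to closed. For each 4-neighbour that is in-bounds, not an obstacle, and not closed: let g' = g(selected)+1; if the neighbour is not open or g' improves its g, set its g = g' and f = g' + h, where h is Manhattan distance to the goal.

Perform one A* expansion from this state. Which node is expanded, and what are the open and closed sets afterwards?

step 1: expand (1,3) (f=8, h=3) → closed; open now [(0,3) g=6 f=10, (0,4) g=5 f=10, (1,2) g=6 f=8, (1,7) g=1 f=8, (2,3) g=6 f=10, (2,4) g=5 f=10, (2,6) g=3 f=10]

expanded=(1,3); open=[(0,3) g=6 f=10, (0,4) g=5 f=10, (1,2) g=6 f=8, (1,7) g=1 f=8, (2,3) g=6 f=10, (2,4) g=5 f=10, (2,6) g=3 f=10]; closed=[(0,6), (0,7), (1,3), (1,4), (1,5), (1,6)]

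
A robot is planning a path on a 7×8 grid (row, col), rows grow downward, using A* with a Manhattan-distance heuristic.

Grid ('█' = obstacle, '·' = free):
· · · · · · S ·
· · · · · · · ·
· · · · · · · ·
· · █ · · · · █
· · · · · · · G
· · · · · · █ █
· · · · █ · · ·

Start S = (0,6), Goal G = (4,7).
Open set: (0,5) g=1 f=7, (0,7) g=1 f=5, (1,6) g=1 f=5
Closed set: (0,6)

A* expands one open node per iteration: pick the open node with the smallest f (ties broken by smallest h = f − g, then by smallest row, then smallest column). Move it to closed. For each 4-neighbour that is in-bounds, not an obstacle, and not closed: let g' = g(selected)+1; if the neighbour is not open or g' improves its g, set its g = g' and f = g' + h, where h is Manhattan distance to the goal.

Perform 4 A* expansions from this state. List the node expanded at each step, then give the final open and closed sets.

step 1: expand (0,7) (f=5, h=4) → closed; open now [(0,5) g=1 f=7, (1,6) g=1 f=5, (1,7) g=2 f=5]
step 2: expand (1,7) (f=5, h=3) → closed; open now [(0,5) g=1 f=7, (1,6) g=1 f=5, (2,7) g=3 f=5]
step 3: expand (2,7) (f=5, h=2) → closed; open now [(0,5) g=1 f=7, (1,6) g=1 f=5, (2,6) g=4 f=7]
step 4: expand (1,6) (f=5, h=4) → closed; open now [(0,5) g=1 f=7, (1,5) g=2 f=7, (2,6) g=2 f=5]

order=[(0,7) → (1,7) → (2,7) → (1,6)]; open=[(0,5) g=1 f=7, (1,5) g=2 f=7, (2,6) g=2 f=5]; closed=[(0,6), (0,7), (1,6), (1,7), (2,7)]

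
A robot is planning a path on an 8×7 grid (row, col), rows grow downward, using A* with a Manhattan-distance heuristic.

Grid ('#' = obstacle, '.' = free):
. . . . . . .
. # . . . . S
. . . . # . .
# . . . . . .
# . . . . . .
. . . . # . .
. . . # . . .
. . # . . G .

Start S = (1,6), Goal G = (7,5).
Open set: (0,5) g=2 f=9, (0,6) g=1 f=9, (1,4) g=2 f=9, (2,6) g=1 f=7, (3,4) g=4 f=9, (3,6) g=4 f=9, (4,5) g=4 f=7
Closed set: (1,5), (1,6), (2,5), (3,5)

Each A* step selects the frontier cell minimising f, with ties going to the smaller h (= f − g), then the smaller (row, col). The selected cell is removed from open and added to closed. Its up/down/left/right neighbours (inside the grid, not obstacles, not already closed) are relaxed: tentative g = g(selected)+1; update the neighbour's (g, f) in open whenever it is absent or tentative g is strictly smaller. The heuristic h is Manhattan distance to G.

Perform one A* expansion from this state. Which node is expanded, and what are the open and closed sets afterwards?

step 1: expand (4,5) (f=7, h=3) → closed; open now [(0,5) g=2 f=9, (0,6) g=1 f=9, (1,4) g=2 f=9, (2,6) g=1 f=7, (3,4) g=4 f=9, (3,6) g=4 f=9, (4,4) g=5 f=9, (4,6) g=5 f=9, (5,5) g=5 f=7]

expanded=(4,5); open=[(0,5) g=2 f=9, (0,6) g=1 f=9, (1,4) g=2 f=9, (2,6) g=1 f=7, (3,4) g=4 f=9, (3,6) g=4 f=9, (4,4) g=5 f=9, (4,6) g=5 f=9, (5,5) g=5 f=7]; closed=[(1,5), (1,6), (2,5), (3,5), (4,5)]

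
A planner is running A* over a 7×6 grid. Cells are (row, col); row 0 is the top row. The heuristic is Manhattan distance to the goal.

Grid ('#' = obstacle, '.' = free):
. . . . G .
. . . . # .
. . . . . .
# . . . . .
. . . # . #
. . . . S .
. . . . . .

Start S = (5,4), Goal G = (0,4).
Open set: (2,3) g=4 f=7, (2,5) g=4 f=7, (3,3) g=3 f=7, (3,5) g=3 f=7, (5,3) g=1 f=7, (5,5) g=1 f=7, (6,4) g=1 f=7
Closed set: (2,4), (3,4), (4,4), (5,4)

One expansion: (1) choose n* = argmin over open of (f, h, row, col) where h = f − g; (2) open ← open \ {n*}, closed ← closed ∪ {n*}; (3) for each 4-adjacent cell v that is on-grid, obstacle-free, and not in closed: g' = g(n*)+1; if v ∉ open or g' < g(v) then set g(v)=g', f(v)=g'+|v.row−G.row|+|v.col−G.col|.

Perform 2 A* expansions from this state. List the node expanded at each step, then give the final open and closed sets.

step 1: expand (2,3) (f=7, h=3) → closed; open now [(1,3) g=5 f=7, (2,2) g=5 f=9, (2,5) g=4 f=7, (3,3) g=3 f=7, (3,5) g=3 f=7, (5,3) g=1 f=7, (5,5) g=1 f=7, (6,4) g=1 f=7]
step 2: expand (1,3) (f=7, h=2) → closed; open now [(0,3) g=6 f=7, (1,2) g=6 f=9, (2,2) g=5 f=9, (2,5) g=4 f=7, (3,3) g=3 f=7, (3,5) g=3 f=7, (5,3) g=1 f=7, (5,5) g=1 f=7, (6,4) g=1 f=7]

order=[(2,3) → (1,3)]; open=[(0,3) g=6 f=7, (1,2) g=6 f=9, (2,2) g=5 f=9, (2,5) g=4 f=7, (3,3) g=3 f=7, (3,5) g=3 f=7, (5,3) g=1 f=7, (5,5) g=1 f=7, (6,4) g=1 f=7]; closed=[(1,3), (2,3), (2,4), (3,4), (4,4), (5,4)]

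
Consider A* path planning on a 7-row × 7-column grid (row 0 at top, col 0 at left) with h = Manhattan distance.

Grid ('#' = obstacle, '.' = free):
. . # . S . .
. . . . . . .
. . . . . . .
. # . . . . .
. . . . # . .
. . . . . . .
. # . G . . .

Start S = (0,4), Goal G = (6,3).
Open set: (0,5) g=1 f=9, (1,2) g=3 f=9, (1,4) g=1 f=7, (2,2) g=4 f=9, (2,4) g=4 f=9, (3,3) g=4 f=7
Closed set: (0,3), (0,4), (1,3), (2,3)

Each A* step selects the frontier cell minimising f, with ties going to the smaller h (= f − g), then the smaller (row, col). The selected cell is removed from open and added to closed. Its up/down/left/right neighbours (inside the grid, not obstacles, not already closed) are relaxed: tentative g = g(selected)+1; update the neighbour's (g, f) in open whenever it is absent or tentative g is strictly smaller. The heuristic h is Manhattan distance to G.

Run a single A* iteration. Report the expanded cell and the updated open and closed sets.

expanded=(3,3); open=[(0,5) g=1 f=9, (1,2) g=3 f=9, (1,4) g=1 f=7, (2,2) g=4 f=9, (2,4) g=4 f=9, (3,2) g=5 f=9, (3,4) g=5 f=9, (4,3) g=5 f=7]; closed=[(0,3), (0,4), (1,3), (2,3), (3,3)]

step 1: expand (3,3) (f=7, h=3) → closed; open now [(0,5) g=1 f=9, (1,2) g=3 f=9, (1,4) g=1 f=7, (2,2) g=4 f=9, (2,4) g=4 f=9, (3,2) g=5 f=9, (3,4) g=5 f=9, (4,3) g=5 f=7]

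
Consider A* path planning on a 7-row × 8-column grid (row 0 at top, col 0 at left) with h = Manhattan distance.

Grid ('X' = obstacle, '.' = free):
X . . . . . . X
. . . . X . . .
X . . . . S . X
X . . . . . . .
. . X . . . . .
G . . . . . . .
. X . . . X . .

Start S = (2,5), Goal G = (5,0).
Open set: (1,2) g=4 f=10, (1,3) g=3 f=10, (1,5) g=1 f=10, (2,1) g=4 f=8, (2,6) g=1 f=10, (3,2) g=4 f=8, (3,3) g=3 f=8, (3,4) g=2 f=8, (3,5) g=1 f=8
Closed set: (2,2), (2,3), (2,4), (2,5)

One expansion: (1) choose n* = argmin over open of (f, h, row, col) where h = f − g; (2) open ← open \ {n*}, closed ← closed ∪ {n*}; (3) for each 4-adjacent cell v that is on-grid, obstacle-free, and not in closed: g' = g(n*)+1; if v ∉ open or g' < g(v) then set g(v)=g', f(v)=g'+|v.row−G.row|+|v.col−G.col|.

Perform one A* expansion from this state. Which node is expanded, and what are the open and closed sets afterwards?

expanded=(2,1); open=[(1,1) g=5 f=10, (1,2) g=4 f=10, (1,3) g=3 f=10, (1,5) g=1 f=10, (2,6) g=1 f=10, (3,1) g=5 f=8, (3,2) g=4 f=8, (3,3) g=3 f=8, (3,4) g=2 f=8, (3,5) g=1 f=8]; closed=[(2,1), (2,2), (2,3), (2,4), (2,5)]

step 1: expand (2,1) (f=8, h=4) → closed; open now [(1,1) g=5 f=10, (1,2) g=4 f=10, (1,3) g=3 f=10, (1,5) g=1 f=10, (2,6) g=1 f=10, (3,1) g=5 f=8, (3,2) g=4 f=8, (3,3) g=3 f=8, (3,4) g=2 f=8, (3,5) g=1 f=8]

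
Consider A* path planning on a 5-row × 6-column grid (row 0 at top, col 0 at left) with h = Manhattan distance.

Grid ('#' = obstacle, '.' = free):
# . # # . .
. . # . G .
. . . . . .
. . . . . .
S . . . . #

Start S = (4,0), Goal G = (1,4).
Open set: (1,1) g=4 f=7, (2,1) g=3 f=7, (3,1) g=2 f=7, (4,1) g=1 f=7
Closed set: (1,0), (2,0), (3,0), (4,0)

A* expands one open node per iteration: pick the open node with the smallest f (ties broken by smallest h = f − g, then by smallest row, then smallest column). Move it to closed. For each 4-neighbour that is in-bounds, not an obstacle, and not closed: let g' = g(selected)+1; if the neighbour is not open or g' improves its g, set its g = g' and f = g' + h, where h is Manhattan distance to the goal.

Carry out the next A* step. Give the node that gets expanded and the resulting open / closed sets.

expanded=(1,1); open=[(0,1) g=5 f=9, (2,1) g=3 f=7, (3,1) g=2 f=7, (4,1) g=1 f=7]; closed=[(1,0), (1,1), (2,0), (3,0), (4,0)]

step 1: expand (1,1) (f=7, h=3) → closed; open now [(0,1) g=5 f=9, (2,1) g=3 f=7, (3,1) g=2 f=7, (4,1) g=1 f=7]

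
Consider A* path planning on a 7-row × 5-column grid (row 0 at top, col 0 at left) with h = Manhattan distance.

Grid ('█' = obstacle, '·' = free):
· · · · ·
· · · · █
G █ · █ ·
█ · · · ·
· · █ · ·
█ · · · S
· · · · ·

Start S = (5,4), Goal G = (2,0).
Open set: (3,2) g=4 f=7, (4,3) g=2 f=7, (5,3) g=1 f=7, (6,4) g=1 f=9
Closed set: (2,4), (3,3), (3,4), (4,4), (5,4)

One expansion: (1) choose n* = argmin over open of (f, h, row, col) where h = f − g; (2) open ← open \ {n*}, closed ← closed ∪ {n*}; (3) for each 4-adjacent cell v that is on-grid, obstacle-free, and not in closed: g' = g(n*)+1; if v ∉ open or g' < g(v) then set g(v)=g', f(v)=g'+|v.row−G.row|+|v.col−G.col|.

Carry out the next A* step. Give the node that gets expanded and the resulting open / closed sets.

expanded=(3,2); open=[(2,2) g=5 f=7, (3,1) g=5 f=7, (4,3) g=2 f=7, (5,3) g=1 f=7, (6,4) g=1 f=9]; closed=[(2,4), (3,2), (3,3), (3,4), (4,4), (5,4)]

step 1: expand (3,2) (f=7, h=3) → closed; open now [(2,2) g=5 f=7, (3,1) g=5 f=7, (4,3) g=2 f=7, (5,3) g=1 f=7, (6,4) g=1 f=9]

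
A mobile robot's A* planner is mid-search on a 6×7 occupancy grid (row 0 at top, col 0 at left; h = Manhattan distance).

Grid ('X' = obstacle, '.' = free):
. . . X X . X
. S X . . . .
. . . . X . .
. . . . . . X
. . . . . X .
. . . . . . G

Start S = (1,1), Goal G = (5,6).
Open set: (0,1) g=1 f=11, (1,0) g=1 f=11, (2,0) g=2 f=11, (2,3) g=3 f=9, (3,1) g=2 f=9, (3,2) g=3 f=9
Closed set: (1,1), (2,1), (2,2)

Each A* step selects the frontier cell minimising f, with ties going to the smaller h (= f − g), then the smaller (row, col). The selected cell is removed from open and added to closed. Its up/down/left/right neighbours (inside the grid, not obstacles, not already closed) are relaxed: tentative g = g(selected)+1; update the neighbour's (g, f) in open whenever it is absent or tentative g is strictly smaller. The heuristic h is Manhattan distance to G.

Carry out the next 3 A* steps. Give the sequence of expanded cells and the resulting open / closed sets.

step 1: expand (2,3) (f=9, h=6) → closed; open now [(0,1) g=1 f=11, (1,0) g=1 f=11, (1,3) g=4 f=11, (2,0) g=2 f=11, (3,1) g=2 f=9, (3,2) g=3 f=9, (3,3) g=4 f=9]
step 2: expand (3,3) (f=9, h=5) → closed; open now [(0,1) g=1 f=11, (1,0) g=1 f=11, (1,3) g=4 f=11, (2,0) g=2 f=11, (3,1) g=2 f=9, (3,2) g=3 f=9, (3,4) g=5 f=9, (4,3) g=5 f=9]
step 3: expand (3,4) (f=9, h=4) → closed; open now [(0,1) g=1 f=11, (1,0) g=1 f=11, (1,3) g=4 f=11, (2,0) g=2 f=11, (3,1) g=2 f=9, (3,2) g=3 f=9, (3,5) g=6 f=9, (4,3) g=5 f=9, (4,4) g=6 f=9]

order=[(2,3) → (3,3) → (3,4)]; open=[(0,1) g=1 f=11, (1,0) g=1 f=11, (1,3) g=4 f=11, (2,0) g=2 f=11, (3,1) g=2 f=9, (3,2) g=3 f=9, (3,5) g=6 f=9, (4,3) g=5 f=9, (4,4) g=6 f=9]; closed=[(1,1), (2,1), (2,2), (2,3), (3,3), (3,4)]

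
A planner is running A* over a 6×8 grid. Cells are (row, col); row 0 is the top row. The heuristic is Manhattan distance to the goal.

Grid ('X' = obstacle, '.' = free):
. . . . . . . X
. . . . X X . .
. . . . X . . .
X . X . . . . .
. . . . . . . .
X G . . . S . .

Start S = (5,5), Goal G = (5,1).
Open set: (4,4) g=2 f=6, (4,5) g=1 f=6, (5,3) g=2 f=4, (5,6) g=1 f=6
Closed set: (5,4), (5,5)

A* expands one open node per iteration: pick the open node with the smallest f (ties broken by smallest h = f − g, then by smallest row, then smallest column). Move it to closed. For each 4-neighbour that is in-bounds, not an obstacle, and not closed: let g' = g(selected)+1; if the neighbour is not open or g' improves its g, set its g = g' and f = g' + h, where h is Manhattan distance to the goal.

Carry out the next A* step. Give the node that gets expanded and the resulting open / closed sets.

expanded=(5,3); open=[(4,3) g=3 f=6, (4,4) g=2 f=6, (4,5) g=1 f=6, (5,2) g=3 f=4, (5,6) g=1 f=6]; closed=[(5,3), (5,4), (5,5)]

step 1: expand (5,3) (f=4, h=2) → closed; open now [(4,3) g=3 f=6, (4,4) g=2 f=6, (4,5) g=1 f=6, (5,2) g=3 f=4, (5,6) g=1 f=6]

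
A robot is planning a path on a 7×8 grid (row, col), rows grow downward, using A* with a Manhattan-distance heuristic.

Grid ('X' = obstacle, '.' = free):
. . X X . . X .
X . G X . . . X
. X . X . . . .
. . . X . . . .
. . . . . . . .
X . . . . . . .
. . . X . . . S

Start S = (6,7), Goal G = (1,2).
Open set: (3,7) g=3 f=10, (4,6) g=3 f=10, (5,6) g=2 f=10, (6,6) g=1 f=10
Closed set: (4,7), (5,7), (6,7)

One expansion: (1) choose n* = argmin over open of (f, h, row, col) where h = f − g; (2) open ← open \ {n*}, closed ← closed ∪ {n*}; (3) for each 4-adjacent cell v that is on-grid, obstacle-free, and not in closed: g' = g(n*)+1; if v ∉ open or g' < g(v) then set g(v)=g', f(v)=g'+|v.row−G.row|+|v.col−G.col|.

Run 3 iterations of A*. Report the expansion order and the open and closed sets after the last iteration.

order=[(3,7) → (2,7) → (2,6)]; open=[(1,6) g=6 f=10, (2,5) g=6 f=10, (3,6) g=4 f=10, (4,6) g=3 f=10, (5,6) g=2 f=10, (6,6) g=1 f=10]; closed=[(2,6), (2,7), (3,7), (4,7), (5,7), (6,7)]

step 1: expand (3,7) (f=10, h=7) → closed; open now [(2,7) g=4 f=10, (3,6) g=4 f=10, (4,6) g=3 f=10, (5,6) g=2 f=10, (6,6) g=1 f=10]
step 2: expand (2,7) (f=10, h=6) → closed; open now [(2,6) g=5 f=10, (3,6) g=4 f=10, (4,6) g=3 f=10, (5,6) g=2 f=10, (6,6) g=1 f=10]
step 3: expand (2,6) (f=10, h=5) → closed; open now [(1,6) g=6 f=10, (2,5) g=6 f=10, (3,6) g=4 f=10, (4,6) g=3 f=10, (5,6) g=2 f=10, (6,6) g=1 f=10]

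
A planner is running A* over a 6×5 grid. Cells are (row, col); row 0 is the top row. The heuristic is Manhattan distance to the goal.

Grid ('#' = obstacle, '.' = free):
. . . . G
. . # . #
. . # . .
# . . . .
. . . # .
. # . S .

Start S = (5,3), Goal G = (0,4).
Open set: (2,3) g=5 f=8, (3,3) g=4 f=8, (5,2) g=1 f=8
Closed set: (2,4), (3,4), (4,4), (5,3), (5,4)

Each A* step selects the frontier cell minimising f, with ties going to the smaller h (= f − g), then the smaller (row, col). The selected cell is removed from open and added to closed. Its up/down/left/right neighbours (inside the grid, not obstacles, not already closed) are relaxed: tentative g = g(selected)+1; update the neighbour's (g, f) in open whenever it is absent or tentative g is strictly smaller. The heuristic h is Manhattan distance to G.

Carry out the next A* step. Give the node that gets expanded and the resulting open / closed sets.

expanded=(2,3); open=[(1,3) g=6 f=8, (3,3) g=4 f=8, (5,2) g=1 f=8]; closed=[(2,3), (2,4), (3,4), (4,4), (5,3), (5,4)]

step 1: expand (2,3) (f=8, h=3) → closed; open now [(1,3) g=6 f=8, (3,3) g=4 f=8, (5,2) g=1 f=8]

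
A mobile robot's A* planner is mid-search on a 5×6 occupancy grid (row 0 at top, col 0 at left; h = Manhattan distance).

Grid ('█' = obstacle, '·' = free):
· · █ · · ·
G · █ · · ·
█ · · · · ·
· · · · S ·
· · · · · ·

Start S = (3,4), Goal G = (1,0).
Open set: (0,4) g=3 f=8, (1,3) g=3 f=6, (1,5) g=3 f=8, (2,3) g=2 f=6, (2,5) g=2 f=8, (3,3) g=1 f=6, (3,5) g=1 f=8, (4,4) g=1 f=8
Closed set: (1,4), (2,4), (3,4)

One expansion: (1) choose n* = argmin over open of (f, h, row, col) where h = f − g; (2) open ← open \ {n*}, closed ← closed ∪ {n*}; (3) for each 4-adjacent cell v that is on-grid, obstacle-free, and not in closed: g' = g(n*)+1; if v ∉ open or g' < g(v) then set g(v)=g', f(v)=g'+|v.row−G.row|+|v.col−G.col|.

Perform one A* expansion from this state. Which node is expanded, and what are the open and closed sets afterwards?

step 1: expand (1,3) (f=6, h=3) → closed; open now [(0,3) g=4 f=8, (0,4) g=3 f=8, (1,5) g=3 f=8, (2,3) g=2 f=6, (2,5) g=2 f=8, (3,3) g=1 f=6, (3,5) g=1 f=8, (4,4) g=1 f=8]

expanded=(1,3); open=[(0,3) g=4 f=8, (0,4) g=3 f=8, (1,5) g=3 f=8, (2,3) g=2 f=6, (2,5) g=2 f=8, (3,3) g=1 f=6, (3,5) g=1 f=8, (4,4) g=1 f=8]; closed=[(1,3), (1,4), (2,4), (3,4)]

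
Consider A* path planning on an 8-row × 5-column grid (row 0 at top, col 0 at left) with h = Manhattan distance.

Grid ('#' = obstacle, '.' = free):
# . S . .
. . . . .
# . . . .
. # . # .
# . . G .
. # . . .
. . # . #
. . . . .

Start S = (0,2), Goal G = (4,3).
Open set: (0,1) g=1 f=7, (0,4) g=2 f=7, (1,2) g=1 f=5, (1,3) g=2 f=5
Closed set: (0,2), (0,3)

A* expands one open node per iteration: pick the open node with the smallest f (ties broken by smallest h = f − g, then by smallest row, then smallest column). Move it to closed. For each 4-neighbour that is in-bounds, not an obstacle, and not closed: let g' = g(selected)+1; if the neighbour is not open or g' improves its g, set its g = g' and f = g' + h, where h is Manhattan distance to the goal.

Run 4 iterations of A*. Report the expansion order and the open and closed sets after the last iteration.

order=[(1,3) → (2,3) → (1,2) → (2,2)]; open=[(0,1) g=1 f=7, (0,4) g=2 f=7, (1,1) g=2 f=7, (1,4) g=3 f=7, (2,1) g=3 f=7, (2,4) g=4 f=7, (3,2) g=3 f=5]; closed=[(0,2), (0,3), (1,2), (1,3), (2,2), (2,3)]

step 1: expand (1,3) (f=5, h=3) → closed; open now [(0,1) g=1 f=7, (0,4) g=2 f=7, (1,2) g=1 f=5, (1,4) g=3 f=7, (2,3) g=3 f=5]
step 2: expand (2,3) (f=5, h=2) → closed; open now [(0,1) g=1 f=7, (0,4) g=2 f=7, (1,2) g=1 f=5, (1,4) g=3 f=7, (2,2) g=4 f=7, (2,4) g=4 f=7]
step 3: expand (1,2) (f=5, h=4) → closed; open now [(0,1) g=1 f=7, (0,4) g=2 f=7, (1,1) g=2 f=7, (1,4) g=3 f=7, (2,2) g=2 f=5, (2,4) g=4 f=7]
step 4: expand (2,2) (f=5, h=3) → closed; open now [(0,1) g=1 f=7, (0,4) g=2 f=7, (1,1) g=2 f=7, (1,4) g=3 f=7, (2,1) g=3 f=7, (2,4) g=4 f=7, (3,2) g=3 f=5]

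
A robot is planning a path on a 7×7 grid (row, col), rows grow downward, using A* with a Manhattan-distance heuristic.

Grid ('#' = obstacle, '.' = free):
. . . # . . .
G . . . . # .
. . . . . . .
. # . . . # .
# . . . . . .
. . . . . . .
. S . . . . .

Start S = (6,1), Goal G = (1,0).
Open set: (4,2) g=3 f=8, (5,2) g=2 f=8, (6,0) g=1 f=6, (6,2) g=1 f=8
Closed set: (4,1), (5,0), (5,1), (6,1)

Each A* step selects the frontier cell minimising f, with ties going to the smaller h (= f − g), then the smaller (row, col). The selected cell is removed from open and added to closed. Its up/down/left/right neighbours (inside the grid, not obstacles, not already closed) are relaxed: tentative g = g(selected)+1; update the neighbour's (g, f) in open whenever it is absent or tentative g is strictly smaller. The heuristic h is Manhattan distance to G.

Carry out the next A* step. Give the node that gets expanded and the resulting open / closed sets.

expanded=(6,0); open=[(4,2) g=3 f=8, (5,2) g=2 f=8, (6,2) g=1 f=8]; closed=[(4,1), (5,0), (5,1), (6,0), (6,1)]

step 1: expand (6,0) (f=6, h=5) → closed; open now [(4,2) g=3 f=8, (5,2) g=2 f=8, (6,2) g=1 f=8]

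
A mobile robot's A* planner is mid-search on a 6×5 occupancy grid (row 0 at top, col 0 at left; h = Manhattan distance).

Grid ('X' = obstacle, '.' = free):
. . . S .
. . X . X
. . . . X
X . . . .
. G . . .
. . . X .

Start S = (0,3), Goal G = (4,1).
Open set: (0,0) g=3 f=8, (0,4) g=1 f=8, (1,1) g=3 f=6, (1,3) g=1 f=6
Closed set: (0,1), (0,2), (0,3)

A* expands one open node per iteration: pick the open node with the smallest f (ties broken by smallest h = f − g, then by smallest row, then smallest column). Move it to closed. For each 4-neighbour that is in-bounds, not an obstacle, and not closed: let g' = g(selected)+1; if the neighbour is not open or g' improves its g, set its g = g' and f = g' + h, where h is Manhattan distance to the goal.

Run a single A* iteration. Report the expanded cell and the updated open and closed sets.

step 1: expand (1,1) (f=6, h=3) → closed; open now [(0,0) g=3 f=8, (0,4) g=1 f=8, (1,0) g=4 f=8, (1,3) g=1 f=6, (2,1) g=4 f=6]

expanded=(1,1); open=[(0,0) g=3 f=8, (0,4) g=1 f=8, (1,0) g=4 f=8, (1,3) g=1 f=6, (2,1) g=4 f=6]; closed=[(0,1), (0,2), (0,3), (1,1)]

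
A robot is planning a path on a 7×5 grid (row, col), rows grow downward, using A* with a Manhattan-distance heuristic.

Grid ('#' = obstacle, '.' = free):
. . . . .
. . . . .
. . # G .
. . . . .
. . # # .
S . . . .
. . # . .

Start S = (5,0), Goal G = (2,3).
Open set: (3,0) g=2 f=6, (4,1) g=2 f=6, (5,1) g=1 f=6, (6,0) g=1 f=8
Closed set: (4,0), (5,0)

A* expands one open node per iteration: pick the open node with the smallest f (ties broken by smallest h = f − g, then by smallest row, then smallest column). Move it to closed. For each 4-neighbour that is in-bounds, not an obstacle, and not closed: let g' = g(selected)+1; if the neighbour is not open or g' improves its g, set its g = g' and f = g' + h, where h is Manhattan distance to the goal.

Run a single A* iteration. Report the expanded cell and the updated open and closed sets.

expanded=(3,0); open=[(2,0) g=3 f=6, (3,1) g=3 f=6, (4,1) g=2 f=6, (5,1) g=1 f=6, (6,0) g=1 f=8]; closed=[(3,0), (4,0), (5,0)]

step 1: expand (3,0) (f=6, h=4) → closed; open now [(2,0) g=3 f=6, (3,1) g=3 f=6, (4,1) g=2 f=6, (5,1) g=1 f=6, (6,0) g=1 f=8]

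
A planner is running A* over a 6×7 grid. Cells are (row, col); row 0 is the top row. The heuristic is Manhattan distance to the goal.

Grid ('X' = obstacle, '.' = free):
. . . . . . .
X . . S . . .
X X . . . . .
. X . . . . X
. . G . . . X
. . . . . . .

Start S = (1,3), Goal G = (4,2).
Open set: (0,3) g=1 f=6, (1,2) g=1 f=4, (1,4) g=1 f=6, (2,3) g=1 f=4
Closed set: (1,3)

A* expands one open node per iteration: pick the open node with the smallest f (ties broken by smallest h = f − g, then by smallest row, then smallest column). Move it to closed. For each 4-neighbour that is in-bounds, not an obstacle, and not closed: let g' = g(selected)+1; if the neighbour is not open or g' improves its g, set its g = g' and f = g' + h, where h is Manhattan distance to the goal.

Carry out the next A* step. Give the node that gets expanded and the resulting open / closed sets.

step 1: expand (1,2) (f=4, h=3) → closed; open now [(0,2) g=2 f=6, (0,3) g=1 f=6, (1,1) g=2 f=6, (1,4) g=1 f=6, (2,2) g=2 f=4, (2,3) g=1 f=4]

expanded=(1,2); open=[(0,2) g=2 f=6, (0,3) g=1 f=6, (1,1) g=2 f=6, (1,4) g=1 f=6, (2,2) g=2 f=4, (2,3) g=1 f=4]; closed=[(1,2), (1,3)]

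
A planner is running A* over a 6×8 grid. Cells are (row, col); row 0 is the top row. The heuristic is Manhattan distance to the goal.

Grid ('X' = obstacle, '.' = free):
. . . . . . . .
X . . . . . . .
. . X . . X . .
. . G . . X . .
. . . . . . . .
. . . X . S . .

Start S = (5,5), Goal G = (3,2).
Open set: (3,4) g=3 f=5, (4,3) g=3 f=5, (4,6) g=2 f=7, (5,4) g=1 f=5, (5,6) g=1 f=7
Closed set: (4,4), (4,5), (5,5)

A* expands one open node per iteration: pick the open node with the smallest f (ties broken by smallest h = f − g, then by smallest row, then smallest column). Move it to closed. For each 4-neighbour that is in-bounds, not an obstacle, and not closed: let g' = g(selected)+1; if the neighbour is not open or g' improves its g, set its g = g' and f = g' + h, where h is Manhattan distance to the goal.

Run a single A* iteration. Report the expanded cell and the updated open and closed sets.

expanded=(3,4); open=[(2,4) g=4 f=7, (3,3) g=4 f=5, (4,3) g=3 f=5, (4,6) g=2 f=7, (5,4) g=1 f=5, (5,6) g=1 f=7]; closed=[(3,4), (4,4), (4,5), (5,5)]

step 1: expand (3,4) (f=5, h=2) → closed; open now [(2,4) g=4 f=7, (3,3) g=4 f=5, (4,3) g=3 f=5, (4,6) g=2 f=7, (5,4) g=1 f=5, (5,6) g=1 f=7]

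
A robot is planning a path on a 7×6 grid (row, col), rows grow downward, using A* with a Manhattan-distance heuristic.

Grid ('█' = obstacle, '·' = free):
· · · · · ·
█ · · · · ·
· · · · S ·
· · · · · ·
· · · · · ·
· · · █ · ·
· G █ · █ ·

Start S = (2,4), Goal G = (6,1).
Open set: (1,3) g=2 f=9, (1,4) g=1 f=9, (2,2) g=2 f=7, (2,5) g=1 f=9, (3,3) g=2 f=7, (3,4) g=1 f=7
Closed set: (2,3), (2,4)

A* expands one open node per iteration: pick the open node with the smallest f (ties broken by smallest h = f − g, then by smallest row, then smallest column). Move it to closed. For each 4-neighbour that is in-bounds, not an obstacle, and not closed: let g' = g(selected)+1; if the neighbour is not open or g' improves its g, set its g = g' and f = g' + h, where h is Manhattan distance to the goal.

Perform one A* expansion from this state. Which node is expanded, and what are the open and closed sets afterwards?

expanded=(2,2); open=[(1,2) g=3 f=9, (1,3) g=2 f=9, (1,4) g=1 f=9, (2,1) g=3 f=7, (2,5) g=1 f=9, (3,2) g=3 f=7, (3,3) g=2 f=7, (3,4) g=1 f=7]; closed=[(2,2), (2,3), (2,4)]

step 1: expand (2,2) (f=7, h=5) → closed; open now [(1,2) g=3 f=9, (1,3) g=2 f=9, (1,4) g=1 f=9, (2,1) g=3 f=7, (2,5) g=1 f=9, (3,2) g=3 f=7, (3,3) g=2 f=7, (3,4) g=1 f=7]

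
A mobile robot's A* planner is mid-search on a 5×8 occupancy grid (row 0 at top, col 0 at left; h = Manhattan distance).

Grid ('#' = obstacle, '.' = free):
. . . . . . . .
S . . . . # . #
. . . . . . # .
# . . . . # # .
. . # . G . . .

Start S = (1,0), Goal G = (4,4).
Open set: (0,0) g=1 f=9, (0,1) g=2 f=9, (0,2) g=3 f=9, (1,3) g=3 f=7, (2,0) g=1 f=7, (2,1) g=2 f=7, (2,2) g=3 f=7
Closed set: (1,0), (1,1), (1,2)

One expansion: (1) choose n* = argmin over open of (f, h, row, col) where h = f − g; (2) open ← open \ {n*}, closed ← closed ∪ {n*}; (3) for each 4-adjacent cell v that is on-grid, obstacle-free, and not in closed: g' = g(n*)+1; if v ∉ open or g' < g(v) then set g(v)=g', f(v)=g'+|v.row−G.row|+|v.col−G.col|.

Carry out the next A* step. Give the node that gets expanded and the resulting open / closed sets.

expanded=(1,3); open=[(0,0) g=1 f=9, (0,1) g=2 f=9, (0,2) g=3 f=9, (0,3) g=4 f=9, (1,4) g=4 f=7, (2,0) g=1 f=7, (2,1) g=2 f=7, (2,2) g=3 f=7, (2,3) g=4 f=7]; closed=[(1,0), (1,1), (1,2), (1,3)]

step 1: expand (1,3) (f=7, h=4) → closed; open now [(0,0) g=1 f=9, (0,1) g=2 f=9, (0,2) g=3 f=9, (0,3) g=4 f=9, (1,4) g=4 f=7, (2,0) g=1 f=7, (2,1) g=2 f=7, (2,2) g=3 f=7, (2,3) g=4 f=7]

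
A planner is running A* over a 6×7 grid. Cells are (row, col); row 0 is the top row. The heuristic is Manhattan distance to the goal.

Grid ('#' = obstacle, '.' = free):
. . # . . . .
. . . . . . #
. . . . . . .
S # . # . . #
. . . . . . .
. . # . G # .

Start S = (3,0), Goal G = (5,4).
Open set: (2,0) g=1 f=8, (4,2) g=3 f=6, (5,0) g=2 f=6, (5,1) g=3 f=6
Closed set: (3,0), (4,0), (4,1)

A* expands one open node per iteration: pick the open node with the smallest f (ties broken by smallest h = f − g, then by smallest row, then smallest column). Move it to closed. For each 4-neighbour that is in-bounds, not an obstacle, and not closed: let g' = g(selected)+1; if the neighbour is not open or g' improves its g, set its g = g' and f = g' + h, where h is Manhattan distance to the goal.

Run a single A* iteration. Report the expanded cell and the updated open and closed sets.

step 1: expand (4,2) (f=6, h=3) → closed; open now [(2,0) g=1 f=8, (3,2) g=4 f=8, (4,3) g=4 f=6, (5,0) g=2 f=6, (5,1) g=3 f=6]

expanded=(4,2); open=[(2,0) g=1 f=8, (3,2) g=4 f=8, (4,3) g=4 f=6, (5,0) g=2 f=6, (5,1) g=3 f=6]; closed=[(3,0), (4,0), (4,1), (4,2)]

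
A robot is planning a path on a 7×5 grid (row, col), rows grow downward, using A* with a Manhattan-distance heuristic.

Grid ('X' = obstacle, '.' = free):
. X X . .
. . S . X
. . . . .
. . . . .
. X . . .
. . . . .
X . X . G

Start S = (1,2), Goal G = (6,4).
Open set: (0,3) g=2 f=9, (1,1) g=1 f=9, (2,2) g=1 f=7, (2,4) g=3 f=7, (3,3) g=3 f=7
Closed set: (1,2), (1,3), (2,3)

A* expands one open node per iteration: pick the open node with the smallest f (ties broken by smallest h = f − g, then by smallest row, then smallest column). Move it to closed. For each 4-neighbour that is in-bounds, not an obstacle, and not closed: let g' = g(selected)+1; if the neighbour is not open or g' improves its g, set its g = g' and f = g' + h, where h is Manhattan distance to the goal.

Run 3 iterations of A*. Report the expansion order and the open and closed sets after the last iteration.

order=[(2,4) → (3,4) → (4,4)]; open=[(0,3) g=2 f=9, (1,1) g=1 f=9, (2,2) g=1 f=7, (3,3) g=3 f=7, (4,3) g=6 f=9, (5,4) g=6 f=7]; closed=[(1,2), (1,3), (2,3), (2,4), (3,4), (4,4)]

step 1: expand (2,4) (f=7, h=4) → closed; open now [(0,3) g=2 f=9, (1,1) g=1 f=9, (2,2) g=1 f=7, (3,3) g=3 f=7, (3,4) g=4 f=7]
step 2: expand (3,4) (f=7, h=3) → closed; open now [(0,3) g=2 f=9, (1,1) g=1 f=9, (2,2) g=1 f=7, (3,3) g=3 f=7, (4,4) g=5 f=7]
step 3: expand (4,4) (f=7, h=2) → closed; open now [(0,3) g=2 f=9, (1,1) g=1 f=9, (2,2) g=1 f=7, (3,3) g=3 f=7, (4,3) g=6 f=9, (5,4) g=6 f=7]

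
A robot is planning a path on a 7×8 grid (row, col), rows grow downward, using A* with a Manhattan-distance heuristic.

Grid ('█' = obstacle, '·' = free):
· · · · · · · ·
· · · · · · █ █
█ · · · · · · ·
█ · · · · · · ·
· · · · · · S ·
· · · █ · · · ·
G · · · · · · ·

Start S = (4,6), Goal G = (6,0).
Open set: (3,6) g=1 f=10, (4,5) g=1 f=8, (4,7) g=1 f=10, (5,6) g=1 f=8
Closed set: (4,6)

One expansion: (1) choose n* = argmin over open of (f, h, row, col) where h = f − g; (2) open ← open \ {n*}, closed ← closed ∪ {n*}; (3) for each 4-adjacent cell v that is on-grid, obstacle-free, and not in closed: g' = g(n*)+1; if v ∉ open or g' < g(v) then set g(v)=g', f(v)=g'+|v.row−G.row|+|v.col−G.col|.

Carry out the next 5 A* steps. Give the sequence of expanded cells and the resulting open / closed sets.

step 1: expand (4,5) (f=8, h=7) → closed; open now [(3,5) g=2 f=10, (3,6) g=1 f=10, (4,4) g=2 f=8, (4,7) g=1 f=10, (5,5) g=2 f=8, (5,6) g=1 f=8]
step 2: expand (4,4) (f=8, h=6) → closed; open now [(3,4) g=3 f=10, (3,5) g=2 f=10, (3,6) g=1 f=10, (4,3) g=3 f=8, (4,7) g=1 f=10, (5,4) g=3 f=8, (5,5) g=2 f=8, (5,6) g=1 f=8]
step 3: expand (4,3) (f=8, h=5) → closed; open now [(3,3) g=4 f=10, (3,4) g=3 f=10, (3,5) g=2 f=10, (3,6) g=1 f=10, (4,2) g=4 f=8, (4,7) g=1 f=10, (5,4) g=3 f=8, (5,5) g=2 f=8, (5,6) g=1 f=8]
step 4: expand (4,2) (f=8, h=4) → closed; open now [(3,2) g=5 f=10, (3,3) g=4 f=10, (3,4) g=3 f=10, (3,5) g=2 f=10, (3,6) g=1 f=10, (4,1) g=5 f=8, (4,7) g=1 f=10, (5,2) g=5 f=8, (5,4) g=3 f=8, (5,5) g=2 f=8, (5,6) g=1 f=8]
step 5: expand (4,1) (f=8, h=3) → closed; open now [(3,1) g=6 f=10, (3,2) g=5 f=10, (3,3) g=4 f=10, (3,4) g=3 f=10, (3,5) g=2 f=10, (3,6) g=1 f=10, (4,0) g=6 f=8, (4,7) g=1 f=10, (5,1) g=6 f=8, (5,2) g=5 f=8, (5,4) g=3 f=8, (5,5) g=2 f=8, (5,6) g=1 f=8]

order=[(4,5) → (4,4) → (4,3) → (4,2) → (4,1)]; open=[(3,1) g=6 f=10, (3,2) g=5 f=10, (3,3) g=4 f=10, (3,4) g=3 f=10, (3,5) g=2 f=10, (3,6) g=1 f=10, (4,0) g=6 f=8, (4,7) g=1 f=10, (5,1) g=6 f=8, (5,2) g=5 f=8, (5,4) g=3 f=8, (5,5) g=2 f=8, (5,6) g=1 f=8]; closed=[(4,1), (4,2), (4,3), (4,4), (4,5), (4,6)]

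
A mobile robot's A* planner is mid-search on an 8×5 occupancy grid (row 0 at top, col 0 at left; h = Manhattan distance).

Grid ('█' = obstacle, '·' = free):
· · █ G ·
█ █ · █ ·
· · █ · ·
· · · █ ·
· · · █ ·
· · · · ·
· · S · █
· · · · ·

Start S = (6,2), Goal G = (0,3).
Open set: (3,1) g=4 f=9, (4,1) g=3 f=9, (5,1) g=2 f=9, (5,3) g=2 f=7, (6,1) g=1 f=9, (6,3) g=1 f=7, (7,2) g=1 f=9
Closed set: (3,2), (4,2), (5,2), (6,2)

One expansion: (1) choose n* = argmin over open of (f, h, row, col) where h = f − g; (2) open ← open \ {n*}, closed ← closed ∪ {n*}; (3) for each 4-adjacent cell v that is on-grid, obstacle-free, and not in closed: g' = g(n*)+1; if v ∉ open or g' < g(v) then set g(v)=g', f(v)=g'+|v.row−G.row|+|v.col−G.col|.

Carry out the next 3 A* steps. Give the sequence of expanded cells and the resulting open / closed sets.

order=[(5,3) → (6,3) → (3,1)]; open=[(2,1) g=5 f=9, (3,0) g=5 f=11, (4,1) g=3 f=9, (5,1) g=2 f=9, (5,4) g=3 f=9, (6,1) g=1 f=9, (7,2) g=1 f=9, (7,3) g=2 f=9]; closed=[(3,1), (3,2), (4,2), (5,2), (5,3), (6,2), (6,3)]

step 1: expand (5,3) (f=7, h=5) → closed; open now [(3,1) g=4 f=9, (4,1) g=3 f=9, (5,1) g=2 f=9, (5,4) g=3 f=9, (6,1) g=1 f=9, (6,3) g=1 f=7, (7,2) g=1 f=9]
step 2: expand (6,3) (f=7, h=6) → closed; open now [(3,1) g=4 f=9, (4,1) g=3 f=9, (5,1) g=2 f=9, (5,4) g=3 f=9, (6,1) g=1 f=9, (7,2) g=1 f=9, (7,3) g=2 f=9]
step 3: expand (3,1) (f=9, h=5) → closed; open now [(2,1) g=5 f=9, (3,0) g=5 f=11, (4,1) g=3 f=9, (5,1) g=2 f=9, (5,4) g=3 f=9, (6,1) g=1 f=9, (7,2) g=1 f=9, (7,3) g=2 f=9]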